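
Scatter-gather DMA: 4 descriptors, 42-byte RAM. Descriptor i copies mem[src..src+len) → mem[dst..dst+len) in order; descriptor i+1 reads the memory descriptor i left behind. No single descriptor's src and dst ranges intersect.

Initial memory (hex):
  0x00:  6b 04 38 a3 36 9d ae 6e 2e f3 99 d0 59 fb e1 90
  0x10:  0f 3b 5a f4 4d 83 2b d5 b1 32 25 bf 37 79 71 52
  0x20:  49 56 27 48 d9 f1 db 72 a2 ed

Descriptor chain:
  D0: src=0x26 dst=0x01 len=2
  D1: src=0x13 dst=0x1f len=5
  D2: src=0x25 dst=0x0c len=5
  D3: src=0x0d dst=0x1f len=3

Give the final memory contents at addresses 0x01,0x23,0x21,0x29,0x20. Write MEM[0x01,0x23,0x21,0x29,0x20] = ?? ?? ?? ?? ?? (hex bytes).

#0 dst[0x01+2] := {0xdb,0x72}
#1 dst[0x1f+5] := {0xf4,0x4d,0x83,0x2b,0xd5}
#2 dst[0x0c+5] := {0xf1,0xdb,0x72,0xa2,0xed}
#3 dst[0x1f+3] := {0xdb,0x72,0xa2}
query mem[0x01]=0xdb, mem[0x23]=0xd5, mem[0x21]=0xa2, mem[0x29]=0xed, mem[0x20]=0x72

MEM[0x01,0x23,0x21,0x29,0x20] = db d5 a2 ed 72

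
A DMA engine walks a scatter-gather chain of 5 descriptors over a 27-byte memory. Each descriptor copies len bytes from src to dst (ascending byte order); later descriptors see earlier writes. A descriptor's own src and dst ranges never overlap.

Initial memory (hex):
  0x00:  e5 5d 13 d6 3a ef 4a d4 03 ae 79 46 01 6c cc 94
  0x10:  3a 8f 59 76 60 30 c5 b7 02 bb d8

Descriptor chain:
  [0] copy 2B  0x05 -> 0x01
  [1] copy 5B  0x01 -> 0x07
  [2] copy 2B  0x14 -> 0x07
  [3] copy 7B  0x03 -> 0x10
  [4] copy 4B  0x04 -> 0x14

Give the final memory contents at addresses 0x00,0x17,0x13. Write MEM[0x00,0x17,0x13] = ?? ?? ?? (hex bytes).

  after D0: wrote 2B at 0x01 = ef4a
  after D1: wrote 5B at 0x07 = ef4ad63aef
  after D2: wrote 2B at 0x07 = 6030
  after D3: wrote 7B at 0x10 = d63aef4a6030d6
  after D4: wrote 4B at 0x14 = 3aef4a60
query mem[0x00]=0xe5, mem[0x17]=0x60, mem[0x13]=0x4a

MEM[0x00,0x17,0x13] = e5 60 4a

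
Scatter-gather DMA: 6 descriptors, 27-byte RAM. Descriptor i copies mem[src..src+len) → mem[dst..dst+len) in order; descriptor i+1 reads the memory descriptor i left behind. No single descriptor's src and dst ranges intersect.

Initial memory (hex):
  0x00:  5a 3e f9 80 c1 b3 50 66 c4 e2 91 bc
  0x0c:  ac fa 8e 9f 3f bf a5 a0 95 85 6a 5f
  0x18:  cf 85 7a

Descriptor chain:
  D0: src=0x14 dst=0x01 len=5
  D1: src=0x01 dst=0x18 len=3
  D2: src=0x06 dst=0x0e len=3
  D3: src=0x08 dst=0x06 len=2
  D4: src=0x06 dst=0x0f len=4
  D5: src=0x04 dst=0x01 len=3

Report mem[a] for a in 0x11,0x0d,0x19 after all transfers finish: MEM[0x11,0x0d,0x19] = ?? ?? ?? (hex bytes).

MEM[0x11,0x0d,0x19] = c4 fa 85

  after D0: wrote 5B at 0x01 = 95856a5fcf
  after D1: wrote 3B at 0x18 = 95856a
  after D2: wrote 3B at 0x0e = 5066c4
  after D3: wrote 2B at 0x06 = c4e2
  after D4: wrote 4B at 0x0f = c4e2c4e2
  after D5: wrote 3B at 0x01 = 5fcfc4
query mem[0x11]=0xc4, mem[0x0d]=0xfa, mem[0x19]=0x85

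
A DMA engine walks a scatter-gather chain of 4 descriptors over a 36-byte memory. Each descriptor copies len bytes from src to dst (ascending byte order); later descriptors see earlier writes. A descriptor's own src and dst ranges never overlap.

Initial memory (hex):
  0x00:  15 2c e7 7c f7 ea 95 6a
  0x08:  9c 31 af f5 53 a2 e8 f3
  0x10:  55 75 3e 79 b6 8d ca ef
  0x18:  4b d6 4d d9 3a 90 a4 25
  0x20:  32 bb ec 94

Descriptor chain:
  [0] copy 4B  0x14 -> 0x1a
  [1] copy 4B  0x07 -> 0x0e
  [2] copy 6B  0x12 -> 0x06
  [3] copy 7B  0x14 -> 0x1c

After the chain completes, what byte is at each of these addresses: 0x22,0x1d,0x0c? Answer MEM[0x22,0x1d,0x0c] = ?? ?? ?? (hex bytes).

MEM[0x22,0x1d,0x0c] = b6 8d 53

#0 dst[0x1a+4] := {0xb6,0x8d,0xca,0xef}
#1 dst[0x0e+4] := {0x6a,0x9c,0x31,0xaf}
#2 dst[0x06+6] := {0x3e,0x79,0xb6,0x8d,0xca,0xef}
#3 dst[0x1c+7] := {0xb6,0x8d,0xca,0xef,0x4b,0xd6,0xb6}
query mem[0x22]=0xb6, mem[0x1d]=0x8d, mem[0x0c]=0x53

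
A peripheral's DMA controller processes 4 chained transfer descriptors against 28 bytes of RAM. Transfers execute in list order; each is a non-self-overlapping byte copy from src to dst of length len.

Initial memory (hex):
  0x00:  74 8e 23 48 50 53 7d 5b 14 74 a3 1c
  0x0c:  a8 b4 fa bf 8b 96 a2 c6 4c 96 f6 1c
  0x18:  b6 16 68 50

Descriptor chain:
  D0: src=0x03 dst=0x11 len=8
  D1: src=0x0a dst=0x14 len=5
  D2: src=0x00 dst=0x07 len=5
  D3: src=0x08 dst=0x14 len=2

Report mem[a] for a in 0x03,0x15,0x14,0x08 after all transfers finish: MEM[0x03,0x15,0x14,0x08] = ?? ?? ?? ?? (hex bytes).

MEM[0x03,0x15,0x14,0x08] = 48 23 8e 8e

#0 dst[0x11+8] := {0x48,0x50,0x53,0x7d,0x5b,0x14,0x74,0xa3}
#1 dst[0x14+5] := {0xa3,0x1c,0xa8,0xb4,0xfa}
#2 dst[0x07+5] := {0x74,0x8e,0x23,0x48,0x50}
#3 dst[0x14+2] := {0x8e,0x23}
query mem[0x03]=0x48, mem[0x15]=0x23, mem[0x14]=0x8e, mem[0x08]=0x8e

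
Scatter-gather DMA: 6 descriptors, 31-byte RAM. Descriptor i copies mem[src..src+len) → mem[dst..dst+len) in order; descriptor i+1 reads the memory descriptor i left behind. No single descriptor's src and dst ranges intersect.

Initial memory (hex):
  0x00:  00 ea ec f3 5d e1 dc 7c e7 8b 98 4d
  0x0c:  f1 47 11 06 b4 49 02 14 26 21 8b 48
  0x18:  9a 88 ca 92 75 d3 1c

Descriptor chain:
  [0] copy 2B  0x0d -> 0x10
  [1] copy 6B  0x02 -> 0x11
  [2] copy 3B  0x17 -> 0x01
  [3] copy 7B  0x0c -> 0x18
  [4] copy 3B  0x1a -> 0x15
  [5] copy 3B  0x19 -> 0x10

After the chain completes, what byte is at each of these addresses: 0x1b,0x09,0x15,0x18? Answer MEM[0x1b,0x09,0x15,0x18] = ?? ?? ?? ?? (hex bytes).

#0 dst[0x10+2] := {0x47,0x11}
#1 dst[0x11+6] := {0xec,0xf3,0x5d,0xe1,0xdc,0x7c}
#2 dst[0x01+3] := {0x48,0x9a,0x88}
#3 dst[0x18+7] := {0xf1,0x47,0x11,0x06,0x47,0xec,0xf3}
#4 dst[0x15+3] := {0x11,0x06,0x47}
#5 dst[0x10+3] := {0x47,0x11,0x06}
query mem[0x1b]=0x06, mem[0x09]=0x8b, mem[0x15]=0x11, mem[0x18]=0xf1

MEM[0x1b,0x09,0x15,0x18] = 06 8b 11 f1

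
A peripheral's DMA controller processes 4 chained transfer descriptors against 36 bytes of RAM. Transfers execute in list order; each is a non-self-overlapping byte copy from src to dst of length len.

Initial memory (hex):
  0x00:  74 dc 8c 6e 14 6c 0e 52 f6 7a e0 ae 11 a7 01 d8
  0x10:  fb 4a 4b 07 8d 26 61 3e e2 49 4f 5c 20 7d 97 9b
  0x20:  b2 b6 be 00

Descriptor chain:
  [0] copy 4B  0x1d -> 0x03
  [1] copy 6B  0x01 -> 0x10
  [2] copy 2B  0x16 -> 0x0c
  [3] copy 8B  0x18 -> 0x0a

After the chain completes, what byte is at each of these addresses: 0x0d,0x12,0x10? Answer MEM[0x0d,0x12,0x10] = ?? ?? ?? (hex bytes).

MEM[0x0d,0x12,0x10] = 5c 7d 97

#0 dst[0x03+4] := {0x7d,0x97,0x9b,0xb2}
#1 dst[0x10+6] := {0xdc,0x8c,0x7d,0x97,0x9b,0xb2}
#2 dst[0x0c+2] := {0x61,0x3e}
#3 dst[0x0a+8] := {0xe2,0x49,0x4f,0x5c,0x20,0x7d,0x97,0x9b}
query mem[0x0d]=0x5c, mem[0x12]=0x7d, mem[0x10]=0x97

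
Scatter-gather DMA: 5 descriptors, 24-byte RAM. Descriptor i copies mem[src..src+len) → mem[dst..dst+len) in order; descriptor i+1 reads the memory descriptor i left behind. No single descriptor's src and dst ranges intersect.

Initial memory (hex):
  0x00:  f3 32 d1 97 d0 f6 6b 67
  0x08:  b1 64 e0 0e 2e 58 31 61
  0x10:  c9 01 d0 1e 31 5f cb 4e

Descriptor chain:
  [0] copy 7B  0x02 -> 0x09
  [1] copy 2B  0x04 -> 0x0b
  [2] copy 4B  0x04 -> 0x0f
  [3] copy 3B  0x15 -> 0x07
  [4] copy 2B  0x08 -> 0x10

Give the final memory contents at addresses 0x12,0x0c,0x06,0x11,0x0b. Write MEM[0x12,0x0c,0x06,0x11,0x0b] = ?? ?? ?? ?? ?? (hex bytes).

MEM[0x12,0x0c,0x06,0x11,0x0b] = 67 f6 6b 4e d0

D0: mem[0x09..0x0f] <- [d1 97 d0 f6 6b 67 b1]
D1: mem[0x0b..0x0c] <- [d0 f6]
D2: mem[0x0f..0x12] <- [d0 f6 6b 67]
D3: mem[0x07..0x09] <- [5f cb 4e]
D4: mem[0x10..0x11] <- [cb 4e]
query mem[0x12]=0x67, mem[0x0c]=0xf6, mem[0x06]=0x6b, mem[0x11]=0x4e, mem[0x0b]=0xd0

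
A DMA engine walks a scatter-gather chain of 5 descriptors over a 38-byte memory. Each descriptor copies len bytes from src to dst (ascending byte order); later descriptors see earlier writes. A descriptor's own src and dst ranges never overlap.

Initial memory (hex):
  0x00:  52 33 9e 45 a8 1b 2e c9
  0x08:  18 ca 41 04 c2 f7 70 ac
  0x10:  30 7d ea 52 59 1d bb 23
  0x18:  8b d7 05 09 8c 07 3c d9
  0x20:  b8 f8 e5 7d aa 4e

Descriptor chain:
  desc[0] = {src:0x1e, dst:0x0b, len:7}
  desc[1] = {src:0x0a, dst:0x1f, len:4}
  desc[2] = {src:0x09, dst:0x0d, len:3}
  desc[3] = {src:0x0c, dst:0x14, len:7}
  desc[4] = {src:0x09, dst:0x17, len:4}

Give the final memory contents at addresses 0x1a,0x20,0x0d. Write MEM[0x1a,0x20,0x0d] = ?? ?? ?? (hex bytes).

MEM[0x1a,0x20,0x0d] = d9 3c ca

D0: mem[0x0b..0x11] <- [3c d9 b8 f8 e5 7d aa]
D1: mem[0x1f..0x22] <- [41 3c d9 b8]
D2: mem[0x0d..0x0f] <- [ca 41 3c]
D3: mem[0x14..0x1a] <- [d9 ca 41 3c 7d aa ea]
D4: mem[0x17..0x1a] <- [ca 41 3c d9]
query mem[0x1a]=0xd9, mem[0x20]=0x3c, mem[0x0d]=0xca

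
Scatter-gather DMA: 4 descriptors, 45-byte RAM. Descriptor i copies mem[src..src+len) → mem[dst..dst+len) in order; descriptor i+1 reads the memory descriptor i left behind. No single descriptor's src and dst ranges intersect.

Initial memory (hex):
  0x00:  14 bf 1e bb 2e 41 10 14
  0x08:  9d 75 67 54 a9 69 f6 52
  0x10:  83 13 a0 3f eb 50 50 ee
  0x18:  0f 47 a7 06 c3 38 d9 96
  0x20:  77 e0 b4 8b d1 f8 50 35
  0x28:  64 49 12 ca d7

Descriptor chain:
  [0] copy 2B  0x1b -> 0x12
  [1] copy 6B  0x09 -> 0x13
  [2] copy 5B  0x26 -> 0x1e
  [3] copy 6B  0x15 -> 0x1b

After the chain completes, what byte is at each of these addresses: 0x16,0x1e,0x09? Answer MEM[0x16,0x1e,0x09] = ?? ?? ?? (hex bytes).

MEM[0x16,0x1e,0x09] = a9 f6 75

D0: mem[0x12..0x13] <- [06 c3]
D1: mem[0x13..0x18] <- [75 67 54 a9 69 f6]
D2: mem[0x1e..0x22] <- [50 35 64 49 12]
D3: mem[0x1b..0x20] <- [54 a9 69 f6 47 a7]
query mem[0x16]=0xa9, mem[0x1e]=0xf6, mem[0x09]=0x75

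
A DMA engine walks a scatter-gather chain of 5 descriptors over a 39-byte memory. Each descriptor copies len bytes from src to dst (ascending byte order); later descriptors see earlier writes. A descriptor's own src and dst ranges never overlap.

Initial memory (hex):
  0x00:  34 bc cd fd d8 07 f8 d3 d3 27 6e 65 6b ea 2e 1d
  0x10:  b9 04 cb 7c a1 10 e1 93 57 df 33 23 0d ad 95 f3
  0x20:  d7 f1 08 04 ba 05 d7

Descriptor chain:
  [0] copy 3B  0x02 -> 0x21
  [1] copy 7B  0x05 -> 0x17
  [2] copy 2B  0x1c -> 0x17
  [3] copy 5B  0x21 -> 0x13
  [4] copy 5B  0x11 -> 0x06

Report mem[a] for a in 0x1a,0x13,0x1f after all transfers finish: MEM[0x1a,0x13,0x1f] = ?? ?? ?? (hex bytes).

MEM[0x1a,0x13,0x1f] = d3 cd f3

D0: mem[0x21..0x23] <- [cd fd d8]
D1: mem[0x17..0x1d] <- [07 f8 d3 d3 27 6e 65]
D2: mem[0x17..0x18] <- [6e 65]
D3: mem[0x13..0x17] <- [cd fd d8 ba 05]
D4: mem[0x06..0x0a] <- [04 cb cd fd d8]
query mem[0x1a]=0xd3, mem[0x13]=0xcd, mem[0x1f]=0xf3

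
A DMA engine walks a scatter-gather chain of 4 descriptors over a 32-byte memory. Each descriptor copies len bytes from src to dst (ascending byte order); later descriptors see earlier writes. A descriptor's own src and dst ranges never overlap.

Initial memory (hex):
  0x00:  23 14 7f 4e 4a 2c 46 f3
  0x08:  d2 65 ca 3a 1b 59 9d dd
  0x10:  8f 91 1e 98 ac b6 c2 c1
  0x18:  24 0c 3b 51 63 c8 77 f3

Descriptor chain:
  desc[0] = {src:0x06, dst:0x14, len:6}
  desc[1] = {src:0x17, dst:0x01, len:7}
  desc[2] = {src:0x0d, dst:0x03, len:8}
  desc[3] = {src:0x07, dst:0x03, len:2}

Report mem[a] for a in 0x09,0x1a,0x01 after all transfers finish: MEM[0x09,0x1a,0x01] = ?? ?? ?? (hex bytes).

[0] 0x06->0x14 len=6 : 46 f3 d2 65 ca 3a
[1] 0x17->0x01 len=7 : 65 ca 3a 3b 51 63 c8
[2] 0x0d->0x03 len=8 : 59 9d dd 8f 91 1e 98 46
[3] 0x07->0x03 len=2 : 91 1e
query mem[0x09]=0x98, mem[0x1a]=0x3b, mem[0x01]=0x65

MEM[0x09,0x1a,0x01] = 98 3b 65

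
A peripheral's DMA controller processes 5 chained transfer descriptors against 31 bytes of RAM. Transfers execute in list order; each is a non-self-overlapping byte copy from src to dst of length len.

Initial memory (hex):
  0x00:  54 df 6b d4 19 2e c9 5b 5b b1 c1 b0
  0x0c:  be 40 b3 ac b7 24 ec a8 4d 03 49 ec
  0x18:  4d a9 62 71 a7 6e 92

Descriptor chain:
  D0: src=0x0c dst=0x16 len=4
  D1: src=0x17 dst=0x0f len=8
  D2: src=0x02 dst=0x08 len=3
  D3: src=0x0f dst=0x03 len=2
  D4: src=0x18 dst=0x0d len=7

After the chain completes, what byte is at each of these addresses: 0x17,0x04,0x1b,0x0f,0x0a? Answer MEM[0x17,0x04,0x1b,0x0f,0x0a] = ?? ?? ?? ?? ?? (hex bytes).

MEM[0x17,0x04,0x1b,0x0f,0x0a] = 40 b3 71 62 19

#0 dst[0x16+4] := {0xbe,0x40,0xb3,0xac}
#1 dst[0x0f+8] := {0x40,0xb3,0xac,0x62,0x71,0xa7,0x6e,0x92}
#2 dst[0x08+3] := {0x6b,0xd4,0x19}
#3 dst[0x03+2] := {0x40,0xb3}
#4 dst[0x0d+7] := {0xb3,0xac,0x62,0x71,0xa7,0x6e,0x92}
query mem[0x17]=0x40, mem[0x04]=0xb3, mem[0x1b]=0x71, mem[0x0f]=0x62, mem[0x0a]=0x19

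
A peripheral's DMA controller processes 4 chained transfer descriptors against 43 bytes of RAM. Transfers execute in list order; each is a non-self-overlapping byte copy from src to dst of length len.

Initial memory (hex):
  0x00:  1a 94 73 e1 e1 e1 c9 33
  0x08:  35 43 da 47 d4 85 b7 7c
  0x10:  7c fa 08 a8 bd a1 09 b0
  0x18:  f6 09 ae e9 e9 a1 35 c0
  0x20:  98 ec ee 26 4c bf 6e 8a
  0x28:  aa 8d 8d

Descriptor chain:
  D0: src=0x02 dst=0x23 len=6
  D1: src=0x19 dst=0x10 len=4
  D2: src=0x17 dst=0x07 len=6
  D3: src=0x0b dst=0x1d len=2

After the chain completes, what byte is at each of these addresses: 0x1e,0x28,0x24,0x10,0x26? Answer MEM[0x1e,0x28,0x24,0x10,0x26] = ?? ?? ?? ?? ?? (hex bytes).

MEM[0x1e,0x28,0x24,0x10,0x26] = e9 33 e1 09 e1

[0] 0x02->0x23 len=6 : 73 e1 e1 e1 c9 33
[1] 0x19->0x10 len=4 : 09 ae e9 e9
[2] 0x17->0x07 len=6 : b0 f6 09 ae e9 e9
[3] 0x0b->0x1d len=2 : e9 e9
query mem[0x1e]=0xe9, mem[0x28]=0x33, mem[0x24]=0xe1, mem[0x10]=0x09, mem[0x26]=0xe1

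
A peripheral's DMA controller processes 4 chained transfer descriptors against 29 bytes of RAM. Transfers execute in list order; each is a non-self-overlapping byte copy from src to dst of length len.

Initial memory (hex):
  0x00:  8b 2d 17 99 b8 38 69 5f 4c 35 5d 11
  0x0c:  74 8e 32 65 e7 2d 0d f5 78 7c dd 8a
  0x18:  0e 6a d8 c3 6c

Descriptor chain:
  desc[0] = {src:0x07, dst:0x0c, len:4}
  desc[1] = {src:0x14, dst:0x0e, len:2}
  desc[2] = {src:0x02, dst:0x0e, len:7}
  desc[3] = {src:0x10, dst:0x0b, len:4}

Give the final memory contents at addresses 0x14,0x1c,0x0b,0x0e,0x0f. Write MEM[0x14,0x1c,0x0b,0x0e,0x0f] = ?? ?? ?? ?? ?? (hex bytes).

  after D0: wrote 4B at 0x0c = 5f4c355d
  after D1: wrote 2B at 0x0e = 787c
  after D2: wrote 7B at 0x0e = 1799b838695f4c
  after D3: wrote 4B at 0x0b = b838695f
query mem[0x14]=0x4c, mem[0x1c]=0x6c, mem[0x0b]=0xb8, mem[0x0e]=0x5f, mem[0x0f]=0x99

MEM[0x14,0x1c,0x0b,0x0e,0x0f] = 4c 6c b8 5f 99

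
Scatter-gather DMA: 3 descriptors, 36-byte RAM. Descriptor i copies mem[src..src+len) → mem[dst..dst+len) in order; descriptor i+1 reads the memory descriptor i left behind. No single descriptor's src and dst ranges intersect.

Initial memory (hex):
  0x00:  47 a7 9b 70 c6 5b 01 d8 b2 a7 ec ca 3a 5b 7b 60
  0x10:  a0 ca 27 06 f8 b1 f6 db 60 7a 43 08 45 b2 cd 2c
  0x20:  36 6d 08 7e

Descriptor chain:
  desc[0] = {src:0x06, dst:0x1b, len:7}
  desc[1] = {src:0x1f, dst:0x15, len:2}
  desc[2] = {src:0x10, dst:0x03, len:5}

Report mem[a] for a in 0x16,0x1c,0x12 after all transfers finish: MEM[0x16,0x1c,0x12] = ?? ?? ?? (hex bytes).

MEM[0x16,0x1c,0x12] = ca d8 27

D0: mem[0x1b..0x21] <- [01 d8 b2 a7 ec ca 3a]
D1: mem[0x15..0x16] <- [ec ca]
D2: mem[0x03..0x07] <- [a0 ca 27 06 f8]
query mem[0x16]=0xca, mem[0x1c]=0xd8, mem[0x12]=0x27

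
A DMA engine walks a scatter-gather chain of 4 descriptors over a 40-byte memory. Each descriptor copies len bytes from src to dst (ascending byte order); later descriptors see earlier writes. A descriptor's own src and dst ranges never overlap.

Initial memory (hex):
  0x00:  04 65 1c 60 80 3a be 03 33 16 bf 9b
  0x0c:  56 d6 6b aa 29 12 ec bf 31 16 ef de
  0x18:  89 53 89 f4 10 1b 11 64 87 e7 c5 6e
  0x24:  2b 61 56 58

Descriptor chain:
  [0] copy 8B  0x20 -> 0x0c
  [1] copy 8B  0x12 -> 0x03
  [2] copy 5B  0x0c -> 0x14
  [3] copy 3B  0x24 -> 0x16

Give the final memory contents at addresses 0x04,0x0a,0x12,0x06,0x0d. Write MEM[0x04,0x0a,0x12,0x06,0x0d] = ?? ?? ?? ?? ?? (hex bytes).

MEM[0x04,0x0a,0x12,0x06,0x0d] = 58 53 56 16 e7

D0: mem[0x0c..0x13] <- [87 e7 c5 6e 2b 61 56 58]
D1: mem[0x03..0x0a] <- [56 58 31 16 ef de 89 53]
D2: mem[0x14..0x18] <- [87 e7 c5 6e 2b]
D3: mem[0x16..0x18] <- [2b 61 56]
query mem[0x04]=0x58, mem[0x0a]=0x53, mem[0x12]=0x56, mem[0x06]=0x16, mem[0x0d]=0xe7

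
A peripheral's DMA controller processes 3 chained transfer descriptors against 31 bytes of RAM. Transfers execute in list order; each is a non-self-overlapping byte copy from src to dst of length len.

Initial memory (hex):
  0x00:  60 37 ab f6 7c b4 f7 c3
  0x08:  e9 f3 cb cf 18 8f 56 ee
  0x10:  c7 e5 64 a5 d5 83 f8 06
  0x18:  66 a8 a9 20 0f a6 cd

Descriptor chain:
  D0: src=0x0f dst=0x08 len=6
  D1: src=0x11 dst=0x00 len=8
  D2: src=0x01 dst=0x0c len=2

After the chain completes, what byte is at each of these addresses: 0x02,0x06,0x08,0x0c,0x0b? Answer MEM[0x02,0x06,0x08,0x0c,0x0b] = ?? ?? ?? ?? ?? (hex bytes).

MEM[0x02,0x06,0x08,0x0c,0x0b] = a5 06 ee 64 64

#0 dst[0x08+6] := {0xee,0xc7,0xe5,0x64,0xa5,0xd5}
#1 dst[0x00+8] := {0xe5,0x64,0xa5,0xd5,0x83,0xf8,0x06,0x66}
#2 dst[0x0c+2] := {0x64,0xa5}
query mem[0x02]=0xa5, mem[0x06]=0x06, mem[0x08]=0xee, mem[0x0c]=0x64, mem[0x0b]=0x64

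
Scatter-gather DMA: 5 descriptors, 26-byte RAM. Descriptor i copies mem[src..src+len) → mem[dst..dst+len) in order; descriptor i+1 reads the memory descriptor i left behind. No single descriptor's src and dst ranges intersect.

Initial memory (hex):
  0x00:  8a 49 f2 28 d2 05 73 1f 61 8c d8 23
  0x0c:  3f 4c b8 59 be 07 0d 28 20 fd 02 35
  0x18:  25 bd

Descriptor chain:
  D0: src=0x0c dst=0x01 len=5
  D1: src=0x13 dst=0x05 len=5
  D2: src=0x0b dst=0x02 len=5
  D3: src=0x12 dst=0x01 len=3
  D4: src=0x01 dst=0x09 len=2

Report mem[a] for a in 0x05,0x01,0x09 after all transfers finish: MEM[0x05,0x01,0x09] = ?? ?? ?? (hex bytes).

#0 dst[0x01+5] := {0x3f,0x4c,0xb8,0x59,0xbe}
#1 dst[0x05+5] := {0x28,0x20,0xfd,0x02,0x35}
#2 dst[0x02+5] := {0x23,0x3f,0x4c,0xb8,0x59}
#3 dst[0x01+3] := {0x0d,0x28,0x20}
#4 dst[0x09+2] := {0x0d,0x28}
query mem[0x05]=0xb8, mem[0x01]=0x0d, mem[0x09]=0x0d

MEM[0x05,0x01,0x09] = b8 0d 0d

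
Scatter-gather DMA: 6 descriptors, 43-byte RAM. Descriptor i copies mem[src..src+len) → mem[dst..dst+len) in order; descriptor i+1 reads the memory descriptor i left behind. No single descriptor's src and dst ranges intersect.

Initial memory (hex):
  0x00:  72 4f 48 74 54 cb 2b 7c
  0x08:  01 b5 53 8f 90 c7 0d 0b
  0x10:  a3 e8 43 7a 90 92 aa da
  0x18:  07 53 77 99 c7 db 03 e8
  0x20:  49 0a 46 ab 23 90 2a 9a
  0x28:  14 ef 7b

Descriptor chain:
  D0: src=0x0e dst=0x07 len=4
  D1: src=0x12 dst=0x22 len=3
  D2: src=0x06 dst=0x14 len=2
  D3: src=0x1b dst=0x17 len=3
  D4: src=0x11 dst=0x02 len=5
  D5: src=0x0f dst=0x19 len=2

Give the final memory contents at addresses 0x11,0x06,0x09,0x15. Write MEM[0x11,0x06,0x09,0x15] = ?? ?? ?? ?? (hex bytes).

D0: mem[0x07..0x0a] <- [0d 0b a3 e8]
D1: mem[0x22..0x24] <- [43 7a 90]
D2: mem[0x14..0x15] <- [2b 0d]
D3: mem[0x17..0x19] <- [99 c7 db]
D4: mem[0x02..0x06] <- [e8 43 7a 2b 0d]
D5: mem[0x19..0x1a] <- [0b a3]
query mem[0x11]=0xe8, mem[0x06]=0x0d, mem[0x09]=0xa3, mem[0x15]=0x0d

MEM[0x11,0x06,0x09,0x15] = e8 0d a3 0d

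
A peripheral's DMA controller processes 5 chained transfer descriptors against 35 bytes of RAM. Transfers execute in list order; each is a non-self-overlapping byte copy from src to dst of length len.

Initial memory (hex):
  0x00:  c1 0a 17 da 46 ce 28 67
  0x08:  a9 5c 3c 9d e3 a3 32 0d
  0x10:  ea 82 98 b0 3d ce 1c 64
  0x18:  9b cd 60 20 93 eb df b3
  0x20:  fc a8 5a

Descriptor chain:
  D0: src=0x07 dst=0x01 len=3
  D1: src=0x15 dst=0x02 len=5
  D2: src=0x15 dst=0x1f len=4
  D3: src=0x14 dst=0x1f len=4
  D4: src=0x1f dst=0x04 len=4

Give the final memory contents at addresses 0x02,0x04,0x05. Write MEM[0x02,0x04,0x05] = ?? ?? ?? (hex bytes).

MEM[0x02,0x04,0x05] = ce 3d ce

D0: mem[0x01..0x03] <- [67 a9 5c]
D1: mem[0x02..0x06] <- [ce 1c 64 9b cd]
D2: mem[0x1f..0x22] <- [ce 1c 64 9b]
D3: mem[0x1f..0x22] <- [3d ce 1c 64]
D4: mem[0x04..0x07] <- [3d ce 1c 64]
query mem[0x02]=0xce, mem[0x04]=0x3d, mem[0x05]=0xce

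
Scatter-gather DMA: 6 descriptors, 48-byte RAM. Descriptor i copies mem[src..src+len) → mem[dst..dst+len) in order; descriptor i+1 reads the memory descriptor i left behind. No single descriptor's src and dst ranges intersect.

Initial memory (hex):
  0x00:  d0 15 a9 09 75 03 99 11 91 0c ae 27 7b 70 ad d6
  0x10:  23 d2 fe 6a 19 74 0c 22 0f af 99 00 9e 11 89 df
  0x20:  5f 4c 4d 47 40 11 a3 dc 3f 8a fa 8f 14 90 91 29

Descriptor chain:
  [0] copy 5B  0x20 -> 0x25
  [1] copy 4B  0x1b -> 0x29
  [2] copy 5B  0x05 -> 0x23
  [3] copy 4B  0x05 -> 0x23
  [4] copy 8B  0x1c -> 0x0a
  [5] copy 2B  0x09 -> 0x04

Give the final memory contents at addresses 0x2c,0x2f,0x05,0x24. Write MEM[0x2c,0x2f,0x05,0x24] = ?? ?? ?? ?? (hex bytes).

MEM[0x2c,0x2f,0x05,0x24] = 89 29 9e 99

D0: mem[0x25..0x29] <- [5f 4c 4d 47 40]
D1: mem[0x29..0x2c] <- [00 9e 11 89]
D2: mem[0x23..0x27] <- [03 99 11 91 0c]
D3: mem[0x23..0x26] <- [03 99 11 91]
D4: mem[0x0a..0x11] <- [9e 11 89 df 5f 4c 4d 03]
D5: mem[0x04..0x05] <- [0c 9e]
query mem[0x2c]=0x89, mem[0x2f]=0x29, mem[0x05]=0x9e, mem[0x24]=0x99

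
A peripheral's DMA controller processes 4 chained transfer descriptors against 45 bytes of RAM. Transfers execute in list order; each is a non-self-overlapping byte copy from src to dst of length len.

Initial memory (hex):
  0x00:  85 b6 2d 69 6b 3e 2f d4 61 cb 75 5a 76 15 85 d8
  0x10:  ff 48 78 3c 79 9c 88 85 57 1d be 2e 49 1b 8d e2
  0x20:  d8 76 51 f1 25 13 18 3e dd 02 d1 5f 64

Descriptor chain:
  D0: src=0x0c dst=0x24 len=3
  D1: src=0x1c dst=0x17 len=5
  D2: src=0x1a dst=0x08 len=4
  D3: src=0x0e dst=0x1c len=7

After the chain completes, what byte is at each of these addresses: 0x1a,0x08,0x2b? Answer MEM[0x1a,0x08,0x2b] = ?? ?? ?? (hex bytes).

  after D0: wrote 3B at 0x24 = 761585
  after D1: wrote 5B at 0x17 = 491b8de2d8
  after D2: wrote 4B at 0x08 = e2d8491b
  after D3: wrote 7B at 0x1c = 85d8ff48783c79
query mem[0x1a]=0xe2, mem[0x08]=0xe2, mem[0x2b]=0x5f

MEM[0x1a,0x08,0x2b] = e2 e2 5f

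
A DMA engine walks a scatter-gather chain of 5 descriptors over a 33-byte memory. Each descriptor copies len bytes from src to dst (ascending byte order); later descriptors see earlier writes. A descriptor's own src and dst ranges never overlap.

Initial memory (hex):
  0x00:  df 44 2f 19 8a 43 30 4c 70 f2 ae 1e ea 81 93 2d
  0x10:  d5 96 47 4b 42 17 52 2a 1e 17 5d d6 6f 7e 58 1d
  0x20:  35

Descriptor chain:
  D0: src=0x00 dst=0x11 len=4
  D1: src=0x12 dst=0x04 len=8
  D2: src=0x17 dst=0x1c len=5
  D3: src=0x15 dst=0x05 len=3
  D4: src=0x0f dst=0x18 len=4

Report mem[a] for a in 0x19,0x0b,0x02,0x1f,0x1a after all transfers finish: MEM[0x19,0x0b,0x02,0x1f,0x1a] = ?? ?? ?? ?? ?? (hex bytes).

MEM[0x19,0x0b,0x02,0x1f,0x1a] = d5 17 2f 5d df

[0] 0x00->0x11 len=4 : df 44 2f 19
[1] 0x12->0x04 len=8 : 44 2f 19 17 52 2a 1e 17
[2] 0x17->0x1c len=5 : 2a 1e 17 5d d6
[3] 0x15->0x05 len=3 : 17 52 2a
[4] 0x0f->0x18 len=4 : 2d d5 df 44
query mem[0x19]=0xd5, mem[0x0b]=0x17, mem[0x02]=0x2f, mem[0x1f]=0x5d, mem[0x1a]=0xdf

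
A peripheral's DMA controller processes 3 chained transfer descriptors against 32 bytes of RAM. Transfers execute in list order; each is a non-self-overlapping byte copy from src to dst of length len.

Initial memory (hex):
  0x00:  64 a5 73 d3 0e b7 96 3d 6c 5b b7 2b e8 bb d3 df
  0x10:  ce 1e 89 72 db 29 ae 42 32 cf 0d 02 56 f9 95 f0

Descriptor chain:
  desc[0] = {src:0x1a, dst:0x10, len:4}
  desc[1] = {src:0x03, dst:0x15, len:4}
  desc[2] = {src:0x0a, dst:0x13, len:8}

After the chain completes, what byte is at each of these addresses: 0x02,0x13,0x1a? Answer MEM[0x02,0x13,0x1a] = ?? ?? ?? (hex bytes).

#0 dst[0x10+4] := {0x0d,0x02,0x56,0xf9}
#1 dst[0x15+4] := {0xd3,0x0e,0xb7,0x96}
#2 dst[0x13+8] := {0xb7,0x2b,0xe8,0xbb,0xd3,0xdf,0x0d,0x02}
query mem[0x02]=0x73, mem[0x13]=0xb7, mem[0x1a]=0x02

MEM[0x02,0x13,0x1a] = 73 b7 02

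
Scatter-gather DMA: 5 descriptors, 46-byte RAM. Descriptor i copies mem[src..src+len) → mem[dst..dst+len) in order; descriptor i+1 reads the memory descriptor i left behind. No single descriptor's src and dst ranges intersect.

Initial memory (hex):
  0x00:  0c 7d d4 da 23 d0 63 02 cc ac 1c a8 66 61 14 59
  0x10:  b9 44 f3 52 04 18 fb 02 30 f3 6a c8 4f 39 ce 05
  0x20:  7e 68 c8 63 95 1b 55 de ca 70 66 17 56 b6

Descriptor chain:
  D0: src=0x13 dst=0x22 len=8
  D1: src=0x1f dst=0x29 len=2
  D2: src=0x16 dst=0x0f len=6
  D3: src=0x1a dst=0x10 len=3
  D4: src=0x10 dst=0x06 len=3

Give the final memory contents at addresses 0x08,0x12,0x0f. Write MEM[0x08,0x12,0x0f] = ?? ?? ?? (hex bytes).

MEM[0x08,0x12,0x0f] = 4f 4f fb

[0] 0x13->0x22 len=8 : 52 04 18 fb 02 30 f3 6a
[1] 0x1f->0x29 len=2 : 05 7e
[2] 0x16->0x0f len=6 : fb 02 30 f3 6a c8
[3] 0x1a->0x10 len=3 : 6a c8 4f
[4] 0x10->0x06 len=3 : 6a c8 4f
query mem[0x08]=0x4f, mem[0x12]=0x4f, mem[0x0f]=0xfb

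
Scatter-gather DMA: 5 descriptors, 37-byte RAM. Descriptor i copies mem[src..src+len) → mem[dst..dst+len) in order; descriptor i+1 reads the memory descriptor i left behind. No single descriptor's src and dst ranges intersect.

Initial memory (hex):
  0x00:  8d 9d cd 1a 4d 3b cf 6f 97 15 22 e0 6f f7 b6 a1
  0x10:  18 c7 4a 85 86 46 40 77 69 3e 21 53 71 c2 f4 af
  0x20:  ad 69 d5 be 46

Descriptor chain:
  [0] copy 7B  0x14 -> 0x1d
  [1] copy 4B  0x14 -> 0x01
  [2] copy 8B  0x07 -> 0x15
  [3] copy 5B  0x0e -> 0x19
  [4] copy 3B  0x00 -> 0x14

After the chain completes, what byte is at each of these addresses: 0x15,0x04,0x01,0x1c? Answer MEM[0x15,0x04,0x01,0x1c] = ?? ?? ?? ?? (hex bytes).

[0] 0x14->0x1d len=7 : 86 46 40 77 69 3e 21
[1] 0x14->0x01 len=4 : 86 46 40 77
[2] 0x07->0x15 len=8 : 6f 97 15 22 e0 6f f7 b6
[3] 0x0e->0x19 len=5 : b6 a1 18 c7 4a
[4] 0x00->0x14 len=3 : 8d 86 46
query mem[0x15]=0x86, mem[0x04]=0x77, mem[0x01]=0x86, mem[0x1c]=0xc7

MEM[0x15,0x04,0x01,0x1c] = 86 77 86 c7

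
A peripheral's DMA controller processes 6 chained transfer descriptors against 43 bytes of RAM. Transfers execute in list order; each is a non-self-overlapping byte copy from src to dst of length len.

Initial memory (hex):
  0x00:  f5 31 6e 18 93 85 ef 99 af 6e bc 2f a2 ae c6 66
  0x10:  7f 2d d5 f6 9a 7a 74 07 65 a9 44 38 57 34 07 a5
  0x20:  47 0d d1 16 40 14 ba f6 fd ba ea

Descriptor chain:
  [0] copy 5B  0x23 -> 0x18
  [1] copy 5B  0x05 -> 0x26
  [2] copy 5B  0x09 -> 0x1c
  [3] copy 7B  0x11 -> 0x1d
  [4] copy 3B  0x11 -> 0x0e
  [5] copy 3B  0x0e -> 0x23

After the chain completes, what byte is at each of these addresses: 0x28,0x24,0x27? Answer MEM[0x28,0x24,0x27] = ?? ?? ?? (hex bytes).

MEM[0x28,0x24,0x27] = 99 d5 ef

D0: mem[0x18..0x1c] <- [16 40 14 ba f6]
D1: mem[0x26..0x2a] <- [85 ef 99 af 6e]
D2: mem[0x1c..0x20] <- [6e bc 2f a2 ae]
D3: mem[0x1d..0x23] <- [2d d5 f6 9a 7a 74 07]
D4: mem[0x0e..0x10] <- [2d d5 f6]
D5: mem[0x23..0x25] <- [2d d5 f6]
query mem[0x28]=0x99, mem[0x24]=0xd5, mem[0x27]=0xef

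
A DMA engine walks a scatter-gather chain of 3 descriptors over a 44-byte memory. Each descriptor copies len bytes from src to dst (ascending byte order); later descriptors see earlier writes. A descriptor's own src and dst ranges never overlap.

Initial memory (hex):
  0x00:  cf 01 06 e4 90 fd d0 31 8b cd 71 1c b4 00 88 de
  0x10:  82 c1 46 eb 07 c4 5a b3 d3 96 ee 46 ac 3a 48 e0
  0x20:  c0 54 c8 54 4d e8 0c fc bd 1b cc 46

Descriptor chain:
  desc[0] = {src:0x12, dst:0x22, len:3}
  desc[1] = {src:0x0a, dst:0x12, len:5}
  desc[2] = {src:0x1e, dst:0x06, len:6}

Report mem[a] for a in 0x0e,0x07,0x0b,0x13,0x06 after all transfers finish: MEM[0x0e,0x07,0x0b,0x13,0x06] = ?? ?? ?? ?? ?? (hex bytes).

D0: mem[0x22..0x24] <- [46 eb 07]
D1: mem[0x12..0x16] <- [71 1c b4 00 88]
D2: mem[0x06..0x0b] <- [48 e0 c0 54 46 eb]
query mem[0x0e]=0x88, mem[0x07]=0xe0, mem[0x0b]=0xeb, mem[0x13]=0x1c, mem[0x06]=0x48

MEM[0x0e,0x07,0x0b,0x13,0x06] = 88 e0 eb 1c 48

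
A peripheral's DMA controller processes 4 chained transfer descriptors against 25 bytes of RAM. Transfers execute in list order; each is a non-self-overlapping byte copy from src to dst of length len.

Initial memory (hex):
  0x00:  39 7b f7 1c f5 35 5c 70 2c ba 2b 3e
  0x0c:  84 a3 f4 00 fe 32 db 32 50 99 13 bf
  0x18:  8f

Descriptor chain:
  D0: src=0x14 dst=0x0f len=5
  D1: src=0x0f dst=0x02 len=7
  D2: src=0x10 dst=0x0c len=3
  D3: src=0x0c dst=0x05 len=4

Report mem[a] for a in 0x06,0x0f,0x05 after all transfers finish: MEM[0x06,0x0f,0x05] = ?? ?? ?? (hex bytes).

D0: mem[0x0f..0x13] <- [50 99 13 bf 8f]
D1: mem[0x02..0x08] <- [50 99 13 bf 8f 50 99]
D2: mem[0x0c..0x0e] <- [99 13 bf]
D3: mem[0x05..0x08] <- [99 13 bf 50]
query mem[0x06]=0x13, mem[0x0f]=0x50, mem[0x05]=0x99

MEM[0x06,0x0f,0x05] = 13 50 99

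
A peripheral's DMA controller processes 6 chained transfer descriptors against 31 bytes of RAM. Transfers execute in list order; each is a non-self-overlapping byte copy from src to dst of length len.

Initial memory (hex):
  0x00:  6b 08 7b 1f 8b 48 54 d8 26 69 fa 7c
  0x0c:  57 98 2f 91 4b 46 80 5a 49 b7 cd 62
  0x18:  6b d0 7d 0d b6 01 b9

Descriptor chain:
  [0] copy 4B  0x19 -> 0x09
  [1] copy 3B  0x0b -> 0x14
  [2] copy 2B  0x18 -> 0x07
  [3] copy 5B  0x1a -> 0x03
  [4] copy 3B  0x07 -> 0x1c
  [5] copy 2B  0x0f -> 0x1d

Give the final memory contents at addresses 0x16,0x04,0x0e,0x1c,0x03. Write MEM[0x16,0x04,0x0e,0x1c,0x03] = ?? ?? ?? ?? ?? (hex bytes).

MEM[0x16,0x04,0x0e,0x1c,0x03] = 98 0d 2f b9 7d

[0] 0x19->0x09 len=4 : d0 7d 0d b6
[1] 0x0b->0x14 len=3 : 0d b6 98
[2] 0x18->0x07 len=2 : 6b d0
[3] 0x1a->0x03 len=5 : 7d 0d b6 01 b9
[4] 0x07->0x1c len=3 : b9 d0 d0
[5] 0x0f->0x1d len=2 : 91 4b
query mem[0x16]=0x98, mem[0x04]=0x0d, mem[0x0e]=0x2f, mem[0x1c]=0xb9, mem[0x03]=0x7d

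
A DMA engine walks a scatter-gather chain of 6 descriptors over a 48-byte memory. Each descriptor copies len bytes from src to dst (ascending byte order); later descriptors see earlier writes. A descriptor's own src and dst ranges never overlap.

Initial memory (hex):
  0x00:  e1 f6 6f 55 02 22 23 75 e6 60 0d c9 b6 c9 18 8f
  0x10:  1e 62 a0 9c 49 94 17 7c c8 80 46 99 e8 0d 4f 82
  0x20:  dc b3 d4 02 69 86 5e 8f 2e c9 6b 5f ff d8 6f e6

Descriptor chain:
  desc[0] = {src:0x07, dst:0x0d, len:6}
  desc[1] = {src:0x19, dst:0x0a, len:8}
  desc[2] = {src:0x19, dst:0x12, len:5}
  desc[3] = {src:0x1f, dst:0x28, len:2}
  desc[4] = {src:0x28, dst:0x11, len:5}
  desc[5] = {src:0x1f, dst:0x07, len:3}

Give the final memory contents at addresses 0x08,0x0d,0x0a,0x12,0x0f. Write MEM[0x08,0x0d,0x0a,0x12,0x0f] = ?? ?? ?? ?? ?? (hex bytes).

[0] 0x07->0x0d len=6 : 75 e6 60 0d c9 b6
[1] 0x19->0x0a len=8 : 80 46 99 e8 0d 4f 82 dc
[2] 0x19->0x12 len=5 : 80 46 99 e8 0d
[3] 0x1f->0x28 len=2 : 82 dc
[4] 0x28->0x11 len=5 : 82 dc 6b 5f ff
[5] 0x1f->0x07 len=3 : 82 dc b3
query mem[0x08]=0xdc, mem[0x0d]=0xe8, mem[0x0a]=0x80, mem[0x12]=0xdc, mem[0x0f]=0x4f

MEM[0x08,0x0d,0x0a,0x12,0x0f] = dc e8 80 dc 4f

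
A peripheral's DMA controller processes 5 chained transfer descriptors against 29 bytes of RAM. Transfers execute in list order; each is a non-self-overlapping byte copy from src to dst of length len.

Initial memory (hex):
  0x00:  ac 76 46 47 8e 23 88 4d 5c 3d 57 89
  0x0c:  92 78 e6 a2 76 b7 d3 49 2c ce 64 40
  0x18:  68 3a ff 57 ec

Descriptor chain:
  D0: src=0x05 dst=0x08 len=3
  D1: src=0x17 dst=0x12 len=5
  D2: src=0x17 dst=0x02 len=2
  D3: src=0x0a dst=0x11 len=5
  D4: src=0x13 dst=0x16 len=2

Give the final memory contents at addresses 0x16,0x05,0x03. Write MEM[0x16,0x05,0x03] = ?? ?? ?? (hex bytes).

MEM[0x16,0x05,0x03] = 92 23 68

  after D0: wrote 3B at 0x08 = 23884d
  after D1: wrote 5B at 0x12 = 40683aff57
  after D2: wrote 2B at 0x02 = 4068
  after D3: wrote 5B at 0x11 = 4d899278e6
  after D4: wrote 2B at 0x16 = 9278
query mem[0x16]=0x92, mem[0x05]=0x23, mem[0x03]=0x68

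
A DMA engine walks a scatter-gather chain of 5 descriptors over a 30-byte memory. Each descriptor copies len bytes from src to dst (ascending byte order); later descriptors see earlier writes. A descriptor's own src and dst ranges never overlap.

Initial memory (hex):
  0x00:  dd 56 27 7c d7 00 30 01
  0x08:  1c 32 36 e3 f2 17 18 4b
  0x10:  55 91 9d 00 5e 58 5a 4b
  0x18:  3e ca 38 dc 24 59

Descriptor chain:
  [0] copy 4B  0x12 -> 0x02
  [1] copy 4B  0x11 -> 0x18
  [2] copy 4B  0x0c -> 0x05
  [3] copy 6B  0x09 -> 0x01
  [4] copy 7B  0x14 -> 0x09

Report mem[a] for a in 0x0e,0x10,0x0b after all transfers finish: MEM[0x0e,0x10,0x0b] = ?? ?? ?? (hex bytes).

MEM[0x0e,0x10,0x0b] = 9d 55 5a

[0] 0x12->0x02 len=4 : 9d 00 5e 58
[1] 0x11->0x18 len=4 : 91 9d 00 5e
[2] 0x0c->0x05 len=4 : f2 17 18 4b
[3] 0x09->0x01 len=6 : 32 36 e3 f2 17 18
[4] 0x14->0x09 len=7 : 5e 58 5a 4b 91 9d 00
query mem[0x0e]=0x9d, mem[0x10]=0x55, mem[0x0b]=0x5a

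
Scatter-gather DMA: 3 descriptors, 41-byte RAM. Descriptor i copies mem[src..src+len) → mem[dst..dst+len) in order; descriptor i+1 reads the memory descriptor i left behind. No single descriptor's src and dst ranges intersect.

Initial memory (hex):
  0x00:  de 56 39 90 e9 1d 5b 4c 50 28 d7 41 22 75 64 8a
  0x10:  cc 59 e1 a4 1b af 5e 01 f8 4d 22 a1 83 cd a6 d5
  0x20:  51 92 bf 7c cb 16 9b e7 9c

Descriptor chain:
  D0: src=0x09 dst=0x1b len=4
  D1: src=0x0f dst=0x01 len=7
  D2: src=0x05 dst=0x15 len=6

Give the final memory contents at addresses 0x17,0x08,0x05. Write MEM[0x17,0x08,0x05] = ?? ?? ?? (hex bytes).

D0: mem[0x1b..0x1e] <- [28 d7 41 22]
D1: mem[0x01..0x07] <- [8a cc 59 e1 a4 1b af]
D2: mem[0x15..0x1a] <- [a4 1b af 50 28 d7]
query mem[0x17]=0xaf, mem[0x08]=0x50, mem[0x05]=0xa4

MEM[0x17,0x08,0x05] = af 50 a4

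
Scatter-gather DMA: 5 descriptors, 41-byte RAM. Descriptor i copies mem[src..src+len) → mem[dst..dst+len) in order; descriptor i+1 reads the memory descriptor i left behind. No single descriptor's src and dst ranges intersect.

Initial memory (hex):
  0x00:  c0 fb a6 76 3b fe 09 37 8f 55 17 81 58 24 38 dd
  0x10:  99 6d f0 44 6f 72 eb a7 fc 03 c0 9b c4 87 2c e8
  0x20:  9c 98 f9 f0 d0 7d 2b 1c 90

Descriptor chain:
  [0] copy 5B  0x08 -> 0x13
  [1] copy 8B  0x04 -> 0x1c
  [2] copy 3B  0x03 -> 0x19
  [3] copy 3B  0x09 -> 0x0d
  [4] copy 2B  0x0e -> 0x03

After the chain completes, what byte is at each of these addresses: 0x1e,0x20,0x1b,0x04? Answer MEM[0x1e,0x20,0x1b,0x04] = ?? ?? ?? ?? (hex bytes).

#0 dst[0x13+5] := {0x8f,0x55,0x17,0x81,0x58}
#1 dst[0x1c+8] := {0x3b,0xfe,0x09,0x37,0x8f,0x55,0x17,0x81}
#2 dst[0x19+3] := {0x76,0x3b,0xfe}
#3 dst[0x0d+3] := {0x55,0x17,0x81}
#4 dst[0x03+2] := {0x17,0x81}
query mem[0x1e]=0x09, mem[0x20]=0x8f, mem[0x1b]=0xfe, mem[0x04]=0x81

MEM[0x1e,0x20,0x1b,0x04] = 09 8f fe 81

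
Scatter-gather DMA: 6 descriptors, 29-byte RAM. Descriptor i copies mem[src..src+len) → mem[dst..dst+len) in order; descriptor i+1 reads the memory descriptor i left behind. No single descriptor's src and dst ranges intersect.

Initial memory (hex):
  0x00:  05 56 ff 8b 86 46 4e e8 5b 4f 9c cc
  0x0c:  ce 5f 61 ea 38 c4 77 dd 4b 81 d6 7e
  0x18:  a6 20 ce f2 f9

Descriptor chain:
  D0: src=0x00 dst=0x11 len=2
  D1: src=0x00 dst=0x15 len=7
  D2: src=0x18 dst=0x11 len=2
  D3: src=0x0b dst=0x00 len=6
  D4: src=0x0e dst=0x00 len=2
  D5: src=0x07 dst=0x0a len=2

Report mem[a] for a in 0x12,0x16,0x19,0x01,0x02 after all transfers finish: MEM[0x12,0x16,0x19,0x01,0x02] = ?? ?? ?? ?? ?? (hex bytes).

  after D0: wrote 2B at 0x11 = 0556
  after D1: wrote 7B at 0x15 = 0556ff8b86464e
  after D2: wrote 2B at 0x11 = 8b86
  after D3: wrote 6B at 0x00 = ccce5f61ea38
  after D4: wrote 2B at 0x00 = 61ea
  after D5: wrote 2B at 0x0a = e85b
query mem[0x12]=0x86, mem[0x16]=0x56, mem[0x19]=0x86, mem[0x01]=0xea, mem[0x02]=0x5f

MEM[0x12,0x16,0x19,0x01,0x02] = 86 56 86 ea 5f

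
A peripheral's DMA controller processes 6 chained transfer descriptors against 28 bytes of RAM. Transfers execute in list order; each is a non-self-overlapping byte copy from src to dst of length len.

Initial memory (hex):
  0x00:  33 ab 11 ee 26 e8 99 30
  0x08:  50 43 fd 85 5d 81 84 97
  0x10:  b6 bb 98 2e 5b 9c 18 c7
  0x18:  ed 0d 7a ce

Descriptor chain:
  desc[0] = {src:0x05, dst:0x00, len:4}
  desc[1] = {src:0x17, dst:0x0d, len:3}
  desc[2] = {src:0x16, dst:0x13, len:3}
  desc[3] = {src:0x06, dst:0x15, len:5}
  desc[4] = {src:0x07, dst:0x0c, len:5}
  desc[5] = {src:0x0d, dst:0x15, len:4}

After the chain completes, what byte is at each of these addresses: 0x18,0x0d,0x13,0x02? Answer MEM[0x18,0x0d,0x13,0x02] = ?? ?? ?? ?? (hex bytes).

#0 dst[0x00+4] := {0xe8,0x99,0x30,0x50}
#1 dst[0x0d+3] := {0xc7,0xed,0x0d}
#2 dst[0x13+3] := {0x18,0xc7,0xed}
#3 dst[0x15+5] := {0x99,0x30,0x50,0x43,0xfd}
#4 dst[0x0c+5] := {0x30,0x50,0x43,0xfd,0x85}
#5 dst[0x15+4] := {0x50,0x43,0xfd,0x85}
query mem[0x18]=0x85, mem[0x0d]=0x50, mem[0x13]=0x18, mem[0x02]=0x30

MEM[0x18,0x0d,0x13,0x02] = 85 50 18 30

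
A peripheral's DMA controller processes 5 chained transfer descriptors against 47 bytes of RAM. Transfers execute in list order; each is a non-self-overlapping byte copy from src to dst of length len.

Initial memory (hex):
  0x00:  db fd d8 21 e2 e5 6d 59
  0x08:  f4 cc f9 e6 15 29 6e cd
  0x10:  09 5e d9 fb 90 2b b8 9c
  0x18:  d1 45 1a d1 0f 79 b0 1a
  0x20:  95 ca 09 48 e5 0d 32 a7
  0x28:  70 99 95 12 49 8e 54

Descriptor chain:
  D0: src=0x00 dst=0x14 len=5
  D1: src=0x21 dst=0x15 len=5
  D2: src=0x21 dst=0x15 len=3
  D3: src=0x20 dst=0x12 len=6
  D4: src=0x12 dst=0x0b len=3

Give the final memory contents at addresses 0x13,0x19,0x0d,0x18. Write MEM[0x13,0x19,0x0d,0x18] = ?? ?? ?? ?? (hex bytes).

MEM[0x13,0x19,0x0d,0x18] = ca 0d 09 e5

#0 dst[0x14+5] := {0xdb,0xfd,0xd8,0x21,0xe2}
#1 dst[0x15+5] := {0xca,0x09,0x48,0xe5,0x0d}
#2 dst[0x15+3] := {0xca,0x09,0x48}
#3 dst[0x12+6] := {0x95,0xca,0x09,0x48,0xe5,0x0d}
#4 dst[0x0b+3] := {0x95,0xca,0x09}
query mem[0x13]=0xca, mem[0x19]=0x0d, mem[0x0d]=0x09, mem[0x18]=0xe5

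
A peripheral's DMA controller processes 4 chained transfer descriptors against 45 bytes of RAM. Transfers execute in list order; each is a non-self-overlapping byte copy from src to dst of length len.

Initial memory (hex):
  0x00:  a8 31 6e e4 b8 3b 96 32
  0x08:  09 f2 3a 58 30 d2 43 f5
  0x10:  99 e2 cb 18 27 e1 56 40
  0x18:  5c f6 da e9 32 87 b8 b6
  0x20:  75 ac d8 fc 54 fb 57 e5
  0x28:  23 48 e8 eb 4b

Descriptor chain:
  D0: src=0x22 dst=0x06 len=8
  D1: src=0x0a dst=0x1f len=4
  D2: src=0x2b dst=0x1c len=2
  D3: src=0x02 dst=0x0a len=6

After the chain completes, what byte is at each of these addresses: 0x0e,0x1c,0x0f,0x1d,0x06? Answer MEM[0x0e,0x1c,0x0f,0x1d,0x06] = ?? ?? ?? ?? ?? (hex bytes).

[0] 0x22->0x06 len=8 : d8 fc 54 fb 57 e5 23 48
[1] 0x0a->0x1f len=4 : 57 e5 23 48
[2] 0x2b->0x1c len=2 : eb 4b
[3] 0x02->0x0a len=6 : 6e e4 b8 3b d8 fc
query mem[0x0e]=0xd8, mem[0x1c]=0xeb, mem[0x0f]=0xfc, mem[0x1d]=0x4b, mem[0x06]=0xd8

MEM[0x0e,0x1c,0x0f,0x1d,0x06] = d8 eb fc 4b d8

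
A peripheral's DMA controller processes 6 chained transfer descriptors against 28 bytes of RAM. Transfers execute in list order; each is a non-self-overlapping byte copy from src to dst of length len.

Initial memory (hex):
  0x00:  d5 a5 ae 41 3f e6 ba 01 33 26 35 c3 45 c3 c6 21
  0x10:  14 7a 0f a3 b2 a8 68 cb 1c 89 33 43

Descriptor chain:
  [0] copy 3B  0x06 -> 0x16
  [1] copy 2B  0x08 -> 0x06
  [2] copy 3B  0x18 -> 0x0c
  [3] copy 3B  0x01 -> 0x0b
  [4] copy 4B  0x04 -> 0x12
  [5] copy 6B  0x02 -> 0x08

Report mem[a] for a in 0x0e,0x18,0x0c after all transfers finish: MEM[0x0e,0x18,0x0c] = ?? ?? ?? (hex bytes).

MEM[0x0e,0x18,0x0c] = 33 33 33

  after D0: wrote 3B at 0x16 = ba0133
  after D1: wrote 2B at 0x06 = 3326
  after D2: wrote 3B at 0x0c = 338933
  after D3: wrote 3B at 0x0b = a5ae41
  after D4: wrote 4B at 0x12 = 3fe63326
  after D5: wrote 6B at 0x08 = ae413fe63326
query mem[0x0e]=0x33, mem[0x18]=0x33, mem[0x0c]=0x33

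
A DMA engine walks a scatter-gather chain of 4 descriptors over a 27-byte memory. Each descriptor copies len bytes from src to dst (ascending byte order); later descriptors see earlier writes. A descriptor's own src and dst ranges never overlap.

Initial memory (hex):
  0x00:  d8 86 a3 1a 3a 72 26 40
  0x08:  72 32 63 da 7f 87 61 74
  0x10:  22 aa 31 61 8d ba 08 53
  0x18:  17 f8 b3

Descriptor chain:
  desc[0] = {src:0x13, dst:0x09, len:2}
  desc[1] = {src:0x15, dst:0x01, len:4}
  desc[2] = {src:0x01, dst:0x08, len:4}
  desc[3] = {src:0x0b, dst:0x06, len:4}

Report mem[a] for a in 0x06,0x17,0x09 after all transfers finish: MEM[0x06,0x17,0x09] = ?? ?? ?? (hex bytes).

  after D0: wrote 2B at 0x09 = 618d
  after D1: wrote 4B at 0x01 = ba085317
  after D2: wrote 4B at 0x08 = ba085317
  after D3: wrote 4B at 0x06 = 177f8761
query mem[0x06]=0x17, mem[0x17]=0x53, mem[0x09]=0x61

MEM[0x06,0x17,0x09] = 17 53 61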